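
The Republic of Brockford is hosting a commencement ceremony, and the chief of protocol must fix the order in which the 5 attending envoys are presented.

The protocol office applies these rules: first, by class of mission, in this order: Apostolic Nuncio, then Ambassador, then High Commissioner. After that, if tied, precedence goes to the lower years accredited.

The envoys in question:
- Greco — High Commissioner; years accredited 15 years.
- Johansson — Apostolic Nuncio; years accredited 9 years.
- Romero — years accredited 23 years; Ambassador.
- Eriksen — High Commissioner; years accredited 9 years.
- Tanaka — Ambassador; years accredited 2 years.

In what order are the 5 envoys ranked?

Johansson, Tanaka, Romero, Eriksen, Greco

By class of mission: Johansson (Apostolic Nuncio); then Tanaka and Romero (Ambassador); then Eriksen and Greco (High Commissioner).
Among Tanaka and Romero, by years accredited (lower first): Tanaka (2 years) before Romero (23 years).
Among Eriksen and Greco, by years accredited (lower first): Eriksen (9 years) before Greco (15 years).
Full order: Johansson, Tanaka, Romero, Eriksen, Greco.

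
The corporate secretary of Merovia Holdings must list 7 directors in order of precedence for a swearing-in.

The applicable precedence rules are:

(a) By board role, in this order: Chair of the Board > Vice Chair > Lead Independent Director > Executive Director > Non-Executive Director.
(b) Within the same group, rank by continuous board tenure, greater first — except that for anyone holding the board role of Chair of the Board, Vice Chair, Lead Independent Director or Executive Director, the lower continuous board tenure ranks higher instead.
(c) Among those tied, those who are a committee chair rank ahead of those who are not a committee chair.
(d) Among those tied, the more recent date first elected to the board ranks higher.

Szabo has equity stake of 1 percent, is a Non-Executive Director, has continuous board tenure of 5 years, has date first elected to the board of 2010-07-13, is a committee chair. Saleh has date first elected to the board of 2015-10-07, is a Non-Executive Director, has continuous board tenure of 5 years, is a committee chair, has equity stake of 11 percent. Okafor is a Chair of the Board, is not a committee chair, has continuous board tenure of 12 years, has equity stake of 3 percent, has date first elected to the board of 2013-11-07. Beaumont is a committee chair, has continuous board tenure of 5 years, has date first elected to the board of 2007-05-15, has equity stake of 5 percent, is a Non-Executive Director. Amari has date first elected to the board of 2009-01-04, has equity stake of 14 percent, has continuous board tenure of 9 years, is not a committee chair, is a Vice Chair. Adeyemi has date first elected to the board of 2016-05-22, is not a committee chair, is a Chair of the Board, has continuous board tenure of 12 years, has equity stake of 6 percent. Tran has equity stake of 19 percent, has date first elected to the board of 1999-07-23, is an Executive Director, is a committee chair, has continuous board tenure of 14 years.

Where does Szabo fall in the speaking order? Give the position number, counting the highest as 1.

By board role: Adeyemi and Okafor (Chair of the Board); then Amari (Vice Chair); then Tran (Executive Director); then Saleh, Szabo and Beaumont (Non-Executive Director).
Adeyemi and Okafor both have continuous board tenure 12 years, so the next rule applies.
Adeyemi and Okafor are each not a committee chair, so the next rule applies.
Among Adeyemi and Okafor, by date first elected to the board (later first): Adeyemi (2016-05-22) before Okafor (2013-11-07).
Saleh, Szabo and Beaumont all have continuous board tenure 5 years, so the next rule applies.
Saleh, Szabo and Beaumont are each a committee chair, so the next rule applies.
Among Saleh, Szabo and Beaumont, by date first elected to the board (later first): Saleh (2015-10-07) before Szabo (2010-07-13) before Beaumont (2007-05-15).
Order: Adeyemi, Okafor, Amari, Tran, Saleh, Szabo, Beaumont. So position 6.

6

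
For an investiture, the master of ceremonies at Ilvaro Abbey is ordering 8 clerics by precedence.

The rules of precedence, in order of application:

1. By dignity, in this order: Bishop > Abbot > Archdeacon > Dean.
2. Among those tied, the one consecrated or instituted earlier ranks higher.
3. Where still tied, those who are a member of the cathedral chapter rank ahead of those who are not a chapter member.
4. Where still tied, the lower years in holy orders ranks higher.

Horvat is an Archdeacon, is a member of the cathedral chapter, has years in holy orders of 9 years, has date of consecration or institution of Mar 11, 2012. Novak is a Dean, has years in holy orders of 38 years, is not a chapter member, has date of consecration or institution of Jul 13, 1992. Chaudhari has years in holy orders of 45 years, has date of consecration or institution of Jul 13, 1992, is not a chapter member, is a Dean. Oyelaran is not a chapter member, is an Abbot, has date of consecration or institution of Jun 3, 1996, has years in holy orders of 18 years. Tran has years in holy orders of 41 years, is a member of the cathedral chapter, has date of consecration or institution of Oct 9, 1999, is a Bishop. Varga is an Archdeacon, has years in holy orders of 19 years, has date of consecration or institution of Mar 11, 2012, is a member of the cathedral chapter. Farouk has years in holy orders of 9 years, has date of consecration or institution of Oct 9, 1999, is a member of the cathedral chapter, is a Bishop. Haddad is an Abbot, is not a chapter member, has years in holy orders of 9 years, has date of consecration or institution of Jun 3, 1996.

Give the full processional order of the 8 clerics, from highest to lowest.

Farouk, Tran, Haddad, Oyelaran, Horvat, Varga, Novak, Chaudhari

By dignity: Farouk and Tran (Bishop); then Haddad and Oyelaran (Abbot); then Horvat and Varga (Archdeacon); then Novak and Chaudhari (Dean).
Farouk and Tran both have date of consecration or institution Oct 9, 1999, so the next rule applies.
Farouk and Tran are each a member of the cathedral chapter, so the next rule applies.
Among Farouk and Tran, by years in holy orders (lower first): Farouk (9 years) before Tran (41 years).
Haddad and Oyelaran both have date of consecration or institution Jun 3, 1996, so the next rule applies.
Haddad and Oyelaran are each not a chapter member, so the next rule applies.
Among Haddad and Oyelaran, by years in holy orders (lower first): Haddad (9 years) before Oyelaran (18 years).
Horvat and Varga both have date of consecration or institution Mar 11, 2012, so the next rule applies.
Horvat and Varga are each a member of the cathedral chapter, so the next rule applies.
Among Horvat and Varga, by years in holy orders (lower first): Horvat (9 years) before Varga (19 years).
Novak and Chaudhari both have date of consecration or institution Jul 13, 1992, so the next rule applies.
Novak and Chaudhari are each not a chapter member, so the next rule applies.
Among Novak and Chaudhari, by years in holy orders (lower first): Novak (38 years) before Chaudhari (45 years).
Full order: Farouk, Tran, Haddad, Oyelaran, Horvat, Varga, Novak, Chaudhari.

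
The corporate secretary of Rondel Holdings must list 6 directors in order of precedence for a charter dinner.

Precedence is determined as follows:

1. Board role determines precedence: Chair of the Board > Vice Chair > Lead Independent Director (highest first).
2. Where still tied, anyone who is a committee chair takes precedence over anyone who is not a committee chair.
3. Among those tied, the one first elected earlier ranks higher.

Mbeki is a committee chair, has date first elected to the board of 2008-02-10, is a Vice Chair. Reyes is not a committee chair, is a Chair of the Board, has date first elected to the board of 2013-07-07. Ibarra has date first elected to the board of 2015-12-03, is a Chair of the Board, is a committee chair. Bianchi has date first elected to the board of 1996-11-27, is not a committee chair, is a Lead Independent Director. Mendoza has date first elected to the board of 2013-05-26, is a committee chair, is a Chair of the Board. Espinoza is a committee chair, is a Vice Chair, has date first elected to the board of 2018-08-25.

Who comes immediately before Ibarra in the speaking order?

Mendoza

By board role: Mendoza, Ibarra and Reyes (Chair of the Board); then Mbeki and Espinoza (Vice Chair); then Bianchi (Lead Independent Director).
Among Mendoza, Ibarra and Reyes, a committee chair before not a committee chair: Mendoza and Ibarra (a committee chair) before Reyes (not a committee chair).
Among Mendoza and Ibarra, by date first elected to the board (earlier first): Mendoza (2013-05-26) before Ibarra (2015-12-03).
Mbeki and Espinoza are each a committee chair, so the next rule applies.
Among Mbeki and Espinoza, by date first elected to the board (earlier first): Mbeki (2008-02-10) before Espinoza (2018-08-25).
Order: Mendoza, Ibarra, Reyes, Mbeki, Espinoza, Bianchi.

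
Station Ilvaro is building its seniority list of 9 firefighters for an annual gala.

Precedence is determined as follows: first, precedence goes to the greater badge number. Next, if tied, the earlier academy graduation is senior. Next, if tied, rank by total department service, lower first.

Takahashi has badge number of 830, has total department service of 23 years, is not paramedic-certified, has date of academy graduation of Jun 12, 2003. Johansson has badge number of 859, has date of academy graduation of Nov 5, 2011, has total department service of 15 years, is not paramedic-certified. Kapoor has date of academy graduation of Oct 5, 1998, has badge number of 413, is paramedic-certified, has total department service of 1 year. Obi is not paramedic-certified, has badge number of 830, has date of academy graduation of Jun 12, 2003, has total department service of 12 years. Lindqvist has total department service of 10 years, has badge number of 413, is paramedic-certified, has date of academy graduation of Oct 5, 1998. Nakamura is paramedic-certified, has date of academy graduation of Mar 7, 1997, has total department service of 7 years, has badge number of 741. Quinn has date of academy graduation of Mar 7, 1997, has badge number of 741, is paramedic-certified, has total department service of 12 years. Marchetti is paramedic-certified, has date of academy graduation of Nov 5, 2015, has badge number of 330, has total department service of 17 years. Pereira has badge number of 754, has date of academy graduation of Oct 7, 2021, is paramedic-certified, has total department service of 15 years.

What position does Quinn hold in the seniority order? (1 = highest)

By badge number (higher first): Johansson (859); then Obi and Takahashi (both 830); then Pereira (754); then Nakamura and Quinn (both 741); then Kapoor and Lindqvist (both 413); then Marchetti (330).
Obi and Takahashi both have date of academy graduation Jun 12, 2003, so the next rule applies.
Among Obi and Takahashi, by total department service (lower first): Obi (12 years) before Takahashi (23 years).
Nakamura and Quinn both have date of academy graduation Mar 7, 1997, so the next rule applies.
Among Nakamura and Quinn, by total department service (lower first): Nakamura (7 years) before Quinn (12 years).
Kapoor and Lindqvist both have date of academy graduation Oct 5, 1998, so the next rule applies.
Among Kapoor and Lindqvist, by total department service (lower first): Kapoor (1 year) before Lindqvist (10 years).
Order: Johansson, Obi, Takahashi, Pereira, Nakamura, Quinn, Kapoor, Lindqvist, Marchetti. So position 6.

6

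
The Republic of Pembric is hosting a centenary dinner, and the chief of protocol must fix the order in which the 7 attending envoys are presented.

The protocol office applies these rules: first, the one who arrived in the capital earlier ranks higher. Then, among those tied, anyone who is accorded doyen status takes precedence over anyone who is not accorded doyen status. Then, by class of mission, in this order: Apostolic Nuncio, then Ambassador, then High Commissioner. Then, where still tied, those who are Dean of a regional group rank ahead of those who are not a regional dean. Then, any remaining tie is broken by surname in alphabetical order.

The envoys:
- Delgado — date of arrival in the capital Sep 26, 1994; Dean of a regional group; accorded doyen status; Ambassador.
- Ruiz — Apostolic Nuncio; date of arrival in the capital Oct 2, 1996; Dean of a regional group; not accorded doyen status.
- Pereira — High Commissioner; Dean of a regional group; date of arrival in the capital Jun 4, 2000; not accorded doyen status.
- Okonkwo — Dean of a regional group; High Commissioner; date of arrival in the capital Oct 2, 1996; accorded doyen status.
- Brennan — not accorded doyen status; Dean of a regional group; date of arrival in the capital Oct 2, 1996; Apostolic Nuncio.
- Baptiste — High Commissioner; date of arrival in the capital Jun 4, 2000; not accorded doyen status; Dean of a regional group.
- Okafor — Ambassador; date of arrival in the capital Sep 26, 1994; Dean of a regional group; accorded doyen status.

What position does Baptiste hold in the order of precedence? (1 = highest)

6

By date of arrival in the capital (earlier first): Delgado and Okafor (both Sep 26, 1994); then Okonkwo, Brennan and Ruiz (each Oct 2, 1996); then Baptiste and Pereira (both Jun 4, 2000).
Delgado and Okafor are each accorded doyen status, so the next rule applies.
Delgado and Okafor are each Ambassador, so the next rule applies.
Delgado and Okafor are each Dean of a regional group, so the next rule applies.
Among Delgado and Okafor, alphabetically by surname: Delgado before Okafor.
Among Okonkwo, Brennan and Ruiz, accorded doyen status before not accorded doyen status: Okonkwo (accorded doyen status) before Brennan and Ruiz (not accorded doyen status).
Brennan and Ruiz are each Apostolic Nuncio, so the next rule applies.
Brennan and Ruiz are each Dean of a regional group, so the next rule applies.
Among Brennan and Ruiz, alphabetically by surname: Brennan before Ruiz.
Baptiste and Pereira are each not accorded doyen status, so the next rule applies.
Baptiste and Pereira are each High Commissioner, so the next rule applies.
Baptiste and Pereira are each Dean of a regional group, so the next rule applies.
Among Baptiste and Pereira, alphabetically by surname: Baptiste before Pereira.
Order: Delgado, Okafor, Okonkwo, Brennan, Ruiz, Baptiste, Pereira. So position 6.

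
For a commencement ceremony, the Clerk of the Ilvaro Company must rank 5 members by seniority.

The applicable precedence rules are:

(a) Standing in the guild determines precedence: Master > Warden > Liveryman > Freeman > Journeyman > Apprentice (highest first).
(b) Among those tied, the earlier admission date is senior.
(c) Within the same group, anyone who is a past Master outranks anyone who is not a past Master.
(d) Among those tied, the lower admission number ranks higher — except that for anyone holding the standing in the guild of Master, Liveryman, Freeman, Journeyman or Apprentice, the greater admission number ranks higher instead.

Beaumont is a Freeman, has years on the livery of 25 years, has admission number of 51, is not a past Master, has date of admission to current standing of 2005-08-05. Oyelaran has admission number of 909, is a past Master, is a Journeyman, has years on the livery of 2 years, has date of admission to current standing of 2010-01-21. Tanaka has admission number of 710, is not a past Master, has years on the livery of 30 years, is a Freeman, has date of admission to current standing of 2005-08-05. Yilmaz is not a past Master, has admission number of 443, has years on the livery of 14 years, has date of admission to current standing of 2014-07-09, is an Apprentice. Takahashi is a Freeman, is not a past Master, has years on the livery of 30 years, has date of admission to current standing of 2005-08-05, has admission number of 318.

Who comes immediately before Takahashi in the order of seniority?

By standing in the guild: Tanaka, Takahashi and Beaumont (Freeman); then Oyelaran (Journeyman); then Yilmaz (Apprentice).
Tanaka, Takahashi and Beaumont all have date of admission to current standing 2005-08-05, so the next rule applies.
Tanaka, Takahashi and Beaumont are each not a past Master, so the next rule applies.
Among Tanaka, Takahashi and Beaumont, by admission number (higher first) (reversed rule for this group): Tanaka (710) before Takahashi (318) before Beaumont (51).
Order: Tanaka, Takahashi, Beaumont, Oyelaran, Yilmaz.

Tanaka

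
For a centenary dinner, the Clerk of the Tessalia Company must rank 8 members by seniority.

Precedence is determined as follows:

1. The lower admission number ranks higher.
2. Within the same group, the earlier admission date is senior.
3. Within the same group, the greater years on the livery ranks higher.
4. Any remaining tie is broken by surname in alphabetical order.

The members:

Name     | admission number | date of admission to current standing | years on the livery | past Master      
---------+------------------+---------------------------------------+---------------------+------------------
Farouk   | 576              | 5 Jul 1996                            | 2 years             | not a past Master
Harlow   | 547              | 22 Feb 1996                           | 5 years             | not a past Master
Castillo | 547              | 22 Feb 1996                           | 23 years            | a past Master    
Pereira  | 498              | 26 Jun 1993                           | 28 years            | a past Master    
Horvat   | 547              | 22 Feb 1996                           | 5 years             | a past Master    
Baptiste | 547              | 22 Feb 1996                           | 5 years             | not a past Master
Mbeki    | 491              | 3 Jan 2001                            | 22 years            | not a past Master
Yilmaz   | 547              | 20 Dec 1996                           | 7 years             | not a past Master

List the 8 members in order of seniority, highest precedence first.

By admission number (lower first): Mbeki (491); then Pereira (498); then Castillo, Baptiste, Harlow, Horvat and Yilmaz (each 547); then Farouk (576).
Among Castillo, Baptiste, Harlow, Horvat and Yilmaz, by date of admission to current standing (earlier first): Castillo, Baptiste, Harlow and Horvat (22 Feb 1996) before Yilmaz (20 Dec 1996).
Among Castillo, Baptiste, Harlow and Horvat, by years on the livery (higher first): Castillo (23 years) before Baptiste, Harlow and Horvat (5 years).
Among Baptiste, Harlow and Horvat, alphabetically by surname: Baptiste before Harlow before Horvat.
Full order: Mbeki, Pereira, Castillo, Baptiste, Harlow, Horvat, Yilmaz, Farouk.

Mbeki, Pereira, Castillo, Baptiste, Harlow, Horvat, Yilmaz, Farouk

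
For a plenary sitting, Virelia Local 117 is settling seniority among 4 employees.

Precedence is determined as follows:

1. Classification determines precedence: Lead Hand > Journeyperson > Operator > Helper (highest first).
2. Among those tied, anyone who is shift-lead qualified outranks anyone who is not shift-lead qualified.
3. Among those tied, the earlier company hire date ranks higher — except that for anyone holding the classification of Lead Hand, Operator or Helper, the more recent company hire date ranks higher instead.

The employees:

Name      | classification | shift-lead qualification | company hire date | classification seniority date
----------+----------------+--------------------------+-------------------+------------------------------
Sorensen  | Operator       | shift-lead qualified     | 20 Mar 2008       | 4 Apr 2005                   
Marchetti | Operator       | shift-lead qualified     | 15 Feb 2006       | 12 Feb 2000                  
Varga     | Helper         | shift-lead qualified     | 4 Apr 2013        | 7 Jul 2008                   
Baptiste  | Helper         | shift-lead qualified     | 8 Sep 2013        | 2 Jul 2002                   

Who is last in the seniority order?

Varga

By classification: Sorensen and Marchetti (Operator); then Baptiste and Varga (Helper).
Sorensen and Marchetti are each shift-lead qualified, so the next rule applies.
Among Sorensen and Marchetti, by company hire date (later first) (reversed rule for this group): Sorensen (20 Mar 2008) before Marchetti (15 Feb 2006).
Baptiste and Varga are each shift-lead qualified, so the next rule applies.
Among Baptiste and Varga, by company hire date (later first) (reversed rule for this group): Baptiste (8 Sep 2013) before Varga (4 Apr 2013).
Order: Sorensen, Marchetti, Baptiste, Varga.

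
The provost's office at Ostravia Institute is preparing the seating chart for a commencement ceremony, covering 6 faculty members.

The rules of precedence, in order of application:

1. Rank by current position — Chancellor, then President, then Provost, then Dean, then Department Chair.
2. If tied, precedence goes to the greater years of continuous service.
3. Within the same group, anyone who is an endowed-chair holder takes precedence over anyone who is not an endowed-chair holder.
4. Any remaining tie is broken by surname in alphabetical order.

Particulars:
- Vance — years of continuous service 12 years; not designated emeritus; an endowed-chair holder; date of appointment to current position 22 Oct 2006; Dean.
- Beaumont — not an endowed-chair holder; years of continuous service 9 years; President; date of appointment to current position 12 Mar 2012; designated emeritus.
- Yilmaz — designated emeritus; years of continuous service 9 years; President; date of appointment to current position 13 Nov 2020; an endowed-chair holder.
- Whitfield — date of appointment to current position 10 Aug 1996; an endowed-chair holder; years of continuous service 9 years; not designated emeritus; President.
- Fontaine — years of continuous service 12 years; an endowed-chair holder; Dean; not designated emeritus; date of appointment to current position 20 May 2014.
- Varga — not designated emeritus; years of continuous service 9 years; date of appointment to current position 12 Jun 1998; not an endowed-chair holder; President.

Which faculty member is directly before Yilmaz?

By current position: Whitfield, Yilmaz, Beaumont and Varga (President); then Fontaine and Vance (Dean).
Whitfield, Yilmaz, Beaumont and Varga all have years of continuous service 9 years, so the next rule applies.
Among Whitfield, Yilmaz, Beaumont and Varga, an endowed-chair holder before not an endowed-chair holder: Whitfield and Yilmaz (an endowed-chair holder) before Beaumont and Varga (not an endowed-chair holder).
Among Whitfield and Yilmaz, alphabetically by surname: Whitfield before Yilmaz.
Among Beaumont and Varga, alphabetically by surname: Beaumont before Varga.
Fontaine and Vance both have years of continuous service 12 years, so the next rule applies.
Fontaine and Vance are each an endowed-chair holder, so the next rule applies.
Among Fontaine and Vance, alphabetically by surname: Fontaine before Vance.
Order: Whitfield, Yilmaz, Beaumont, Varga, Fontaine, Vance.

Whitfield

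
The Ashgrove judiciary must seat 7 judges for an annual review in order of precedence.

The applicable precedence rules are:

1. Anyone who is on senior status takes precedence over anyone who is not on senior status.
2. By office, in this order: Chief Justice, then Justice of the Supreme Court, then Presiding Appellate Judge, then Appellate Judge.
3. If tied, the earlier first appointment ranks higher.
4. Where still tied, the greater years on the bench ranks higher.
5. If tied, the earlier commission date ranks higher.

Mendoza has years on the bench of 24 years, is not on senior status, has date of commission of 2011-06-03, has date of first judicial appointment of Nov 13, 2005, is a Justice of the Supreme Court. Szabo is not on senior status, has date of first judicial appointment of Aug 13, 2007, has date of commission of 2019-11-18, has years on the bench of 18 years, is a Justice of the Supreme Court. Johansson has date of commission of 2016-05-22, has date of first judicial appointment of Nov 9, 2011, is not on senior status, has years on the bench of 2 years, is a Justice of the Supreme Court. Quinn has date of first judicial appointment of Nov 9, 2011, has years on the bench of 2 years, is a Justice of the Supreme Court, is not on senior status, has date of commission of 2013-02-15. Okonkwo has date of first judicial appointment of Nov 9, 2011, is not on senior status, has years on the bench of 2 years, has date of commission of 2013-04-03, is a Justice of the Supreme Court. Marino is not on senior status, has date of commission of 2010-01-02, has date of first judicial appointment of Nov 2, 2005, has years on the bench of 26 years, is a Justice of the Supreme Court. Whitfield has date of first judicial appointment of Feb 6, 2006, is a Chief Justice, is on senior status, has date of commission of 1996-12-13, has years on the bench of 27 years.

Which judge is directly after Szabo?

By the first rule: Whitfield (on senior status); then Marino, Mendoza, Szabo, Quinn, Okonkwo and Johansson (each not on senior status).
Marino, Mendoza, Szabo, Quinn, Okonkwo and Johansson are each Justice of the Supreme Court, so the next rule applies.
Among Marino, Mendoza, Szabo, Quinn, Okonkwo and Johansson, by date of first judicial appointment (earlier first): Marino (Nov 2, 2005) before Mendoza (Nov 13, 2005) before Szabo (Aug 13, 2007) before Quinn, Okonkwo and Johansson (Nov 9, 2011).
Quinn, Okonkwo and Johansson all have years on the bench 2 years, so the next rule applies.
Among Quinn, Okonkwo and Johansson, by date of commission (earlier first): Quinn (2013-02-15) before Okonkwo (2013-04-03) before Johansson (2016-05-22).
Order: Whitfield, Marino, Mendoza, Szabo, Quinn, Okonkwo, Johansson.

Quinn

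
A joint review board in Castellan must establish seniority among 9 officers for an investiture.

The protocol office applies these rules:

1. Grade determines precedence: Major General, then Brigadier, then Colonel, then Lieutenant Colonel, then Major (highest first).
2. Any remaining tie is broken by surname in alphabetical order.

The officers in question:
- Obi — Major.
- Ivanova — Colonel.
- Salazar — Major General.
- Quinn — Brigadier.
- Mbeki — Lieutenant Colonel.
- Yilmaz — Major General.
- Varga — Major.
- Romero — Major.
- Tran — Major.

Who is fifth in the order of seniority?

By grade: Salazar and Yilmaz (Major General); then Quinn (Brigadier); then Ivanova (Colonel); then Mbeki (Lieutenant Colonel); then Obi, Romero, Tran and Varga (Major).
Among Salazar and Yilmaz, alphabetically by surname: Salazar before Yilmaz.
Among Obi, Romero, Tran and Varga, alphabetically by surname: Obi before Romero before Tran before Varga.
Order: Salazar, Yilmaz, Quinn, Ivanova, Mbeki, Obi, Romero, Tran, Varga.

Mbeki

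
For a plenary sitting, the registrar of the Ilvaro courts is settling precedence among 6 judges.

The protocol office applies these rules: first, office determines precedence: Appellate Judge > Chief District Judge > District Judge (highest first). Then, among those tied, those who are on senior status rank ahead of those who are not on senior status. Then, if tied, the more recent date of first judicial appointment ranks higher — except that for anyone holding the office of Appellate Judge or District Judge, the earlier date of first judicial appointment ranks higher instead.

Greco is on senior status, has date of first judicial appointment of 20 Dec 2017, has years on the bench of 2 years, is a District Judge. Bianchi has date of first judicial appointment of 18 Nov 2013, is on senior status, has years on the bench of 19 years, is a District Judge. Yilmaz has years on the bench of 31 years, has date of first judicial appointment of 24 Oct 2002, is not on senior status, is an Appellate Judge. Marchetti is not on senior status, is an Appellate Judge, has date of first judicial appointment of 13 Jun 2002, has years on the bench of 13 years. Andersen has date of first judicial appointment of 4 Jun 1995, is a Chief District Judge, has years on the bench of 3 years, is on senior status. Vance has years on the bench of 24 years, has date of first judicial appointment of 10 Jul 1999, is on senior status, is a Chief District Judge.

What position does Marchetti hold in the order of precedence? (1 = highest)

1

By office: Marchetti and Yilmaz (Appellate Judge); then Vance and Andersen (Chief District Judge); then Bianchi and Greco (District Judge).
Marchetti and Yilmaz are each not on senior status, so the next rule applies.
Among Marchetti and Yilmaz, by date of first judicial appointment (earlier first) (reversed rule for this group): Marchetti (13 Jun 2002) before Yilmaz (24 Oct 2002).
Vance and Andersen are each on senior status, so the next rule applies.
Among Vance and Andersen, by date of first judicial appointment (later first): Vance (10 Jul 1999) before Andersen (4 Jun 1995).
Bianchi and Greco are each on senior status, so the next rule applies.
Among Bianchi and Greco, by date of first judicial appointment (earlier first) (reversed rule for this group): Bianchi (18 Nov 2013) before Greco (20 Dec 2017).
Order: Marchetti, Yilmaz, Vance, Andersen, Bianchi, Greco. So position 1.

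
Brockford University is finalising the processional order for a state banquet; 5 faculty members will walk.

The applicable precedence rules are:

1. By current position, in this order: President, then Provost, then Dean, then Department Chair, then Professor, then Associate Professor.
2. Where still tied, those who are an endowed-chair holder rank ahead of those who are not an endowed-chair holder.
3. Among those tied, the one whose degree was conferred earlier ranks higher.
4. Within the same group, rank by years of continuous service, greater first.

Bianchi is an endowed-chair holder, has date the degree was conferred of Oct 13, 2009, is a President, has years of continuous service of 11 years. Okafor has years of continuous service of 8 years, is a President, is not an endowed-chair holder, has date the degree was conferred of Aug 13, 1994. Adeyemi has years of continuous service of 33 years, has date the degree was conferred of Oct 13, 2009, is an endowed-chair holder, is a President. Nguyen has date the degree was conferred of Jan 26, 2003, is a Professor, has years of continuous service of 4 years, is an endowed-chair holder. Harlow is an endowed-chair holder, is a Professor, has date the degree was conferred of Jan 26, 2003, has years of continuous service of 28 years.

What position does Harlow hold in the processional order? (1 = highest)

4

By current position: Adeyemi, Bianchi and Okafor (President); then Harlow and Nguyen (Professor).
Among Adeyemi, Bianchi and Okafor, an endowed-chair holder before not an endowed-chair holder: Adeyemi and Bianchi (an endowed-chair holder) before Okafor (not an endowed-chair holder).
Adeyemi and Bianchi both have date the degree was conferred Oct 13, 2009, so the next rule applies.
Among Adeyemi and Bianchi, by years of continuous service (higher first): Adeyemi (33 years) before Bianchi (11 years).
Harlow and Nguyen are each an endowed-chair holder, so the next rule applies.
Harlow and Nguyen both have date the degree was conferred Jan 26, 2003, so the next rule applies.
Among Harlow and Nguyen, by years of continuous service (higher first): Harlow (28 years) before Nguyen (4 years).
Order: Adeyemi, Bianchi, Okafor, Harlow, Nguyen. So position 4.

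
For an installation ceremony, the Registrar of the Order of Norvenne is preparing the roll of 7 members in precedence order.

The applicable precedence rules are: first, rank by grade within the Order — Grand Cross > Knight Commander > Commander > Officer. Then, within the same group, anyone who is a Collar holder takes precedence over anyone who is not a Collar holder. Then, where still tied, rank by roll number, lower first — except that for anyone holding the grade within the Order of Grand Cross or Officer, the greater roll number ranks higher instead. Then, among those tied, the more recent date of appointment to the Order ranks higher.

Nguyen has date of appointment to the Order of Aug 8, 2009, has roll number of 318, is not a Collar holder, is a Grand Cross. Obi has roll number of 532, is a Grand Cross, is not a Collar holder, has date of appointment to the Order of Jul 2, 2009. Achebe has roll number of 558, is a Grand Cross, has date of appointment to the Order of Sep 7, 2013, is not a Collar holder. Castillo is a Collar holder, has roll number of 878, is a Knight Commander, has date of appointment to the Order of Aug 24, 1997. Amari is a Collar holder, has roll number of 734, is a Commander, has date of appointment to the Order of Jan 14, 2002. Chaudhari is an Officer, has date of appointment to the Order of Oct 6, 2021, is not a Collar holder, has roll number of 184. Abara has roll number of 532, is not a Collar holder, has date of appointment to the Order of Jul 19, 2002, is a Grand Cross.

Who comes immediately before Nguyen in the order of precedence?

Abara

By grade within the Order: Achebe, Obi, Abara and Nguyen (Grand Cross); then Castillo (Knight Commander); then Amari (Commander); then Chaudhari (Officer).
Achebe, Obi, Abara and Nguyen are each not a Collar holder, so the next rule applies.
Among Achebe, Obi, Abara and Nguyen, by roll number (higher first) (reversed rule for this group): Achebe (558) before Obi and Abara (532) before Nguyen (318).
Among Obi and Abara, by date of appointment to the Order (later first): Obi (Jul 2, 2009) before Abara (Jul 19, 2002).
Order: Achebe, Obi, Abara, Nguyen, Castillo, Amari, Chaudhari.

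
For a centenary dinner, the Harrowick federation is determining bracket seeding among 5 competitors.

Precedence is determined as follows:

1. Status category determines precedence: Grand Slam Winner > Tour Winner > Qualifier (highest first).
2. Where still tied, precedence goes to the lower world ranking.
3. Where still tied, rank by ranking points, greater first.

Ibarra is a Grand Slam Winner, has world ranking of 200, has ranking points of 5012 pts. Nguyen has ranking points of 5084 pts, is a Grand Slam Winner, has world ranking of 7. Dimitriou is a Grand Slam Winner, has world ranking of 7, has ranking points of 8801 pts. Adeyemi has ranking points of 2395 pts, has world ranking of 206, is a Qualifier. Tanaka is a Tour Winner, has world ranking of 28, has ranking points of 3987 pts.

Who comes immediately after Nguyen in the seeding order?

By status category: Dimitriou, Nguyen and Ibarra (Grand Slam Winner); then Tanaka (Tour Winner); then Adeyemi (Qualifier).
Among Dimitriou, Nguyen and Ibarra, by world ranking (lower first): Dimitriou and Nguyen (7) before Ibarra (200).
Among Dimitriou and Nguyen, by ranking points (higher first): Dimitriou (8801 pts) before Nguyen (5084 pts).
Order: Dimitriou, Nguyen, Ibarra, Tanaka, Adeyemi.

Ibarra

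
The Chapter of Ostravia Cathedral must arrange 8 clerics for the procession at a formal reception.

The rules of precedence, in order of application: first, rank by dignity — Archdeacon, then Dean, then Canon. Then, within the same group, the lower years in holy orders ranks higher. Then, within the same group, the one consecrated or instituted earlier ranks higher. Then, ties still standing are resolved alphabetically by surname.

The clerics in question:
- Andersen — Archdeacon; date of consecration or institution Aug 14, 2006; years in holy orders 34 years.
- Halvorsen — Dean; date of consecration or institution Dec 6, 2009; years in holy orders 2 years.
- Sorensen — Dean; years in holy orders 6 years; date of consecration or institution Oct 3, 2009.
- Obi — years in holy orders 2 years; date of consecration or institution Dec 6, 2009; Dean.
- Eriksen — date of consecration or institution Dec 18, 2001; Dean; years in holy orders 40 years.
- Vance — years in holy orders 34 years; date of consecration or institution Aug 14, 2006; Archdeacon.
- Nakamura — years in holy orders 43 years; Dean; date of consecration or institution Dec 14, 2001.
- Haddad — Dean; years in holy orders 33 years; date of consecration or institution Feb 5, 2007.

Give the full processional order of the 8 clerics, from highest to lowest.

By dignity: Andersen and Vance (Archdeacon); then Halvorsen, Obi, Sorensen, Haddad, Eriksen and Nakamura (Dean).
Andersen and Vance both have years in holy orders 34 years, so the next rule applies.
Andersen and Vance both have date of consecration or institution Aug 14, 2006, so the next rule applies.
Among Andersen and Vance, alphabetically by surname: Andersen before Vance.
Among Halvorsen, Obi, Sorensen, Haddad, Eriksen and Nakamura, by years in holy orders (lower first): Halvorsen and Obi (2 years) before Sorensen (6 years) before Haddad (33 years) before Eriksen (40 years) before Nakamura (43 years).
Halvorsen and Obi both have date of consecration or institution Dec 6, 2009, so the next rule applies.
Among Halvorsen and Obi, alphabetically by surname: Halvorsen before Obi.
Full order: Andersen, Vance, Halvorsen, Obi, Sorensen, Haddad, Eriksen, Nakamura.

Andersen, Vance, Halvorsen, Obi, Sorensen, Haddad, Eriksen, Nakamura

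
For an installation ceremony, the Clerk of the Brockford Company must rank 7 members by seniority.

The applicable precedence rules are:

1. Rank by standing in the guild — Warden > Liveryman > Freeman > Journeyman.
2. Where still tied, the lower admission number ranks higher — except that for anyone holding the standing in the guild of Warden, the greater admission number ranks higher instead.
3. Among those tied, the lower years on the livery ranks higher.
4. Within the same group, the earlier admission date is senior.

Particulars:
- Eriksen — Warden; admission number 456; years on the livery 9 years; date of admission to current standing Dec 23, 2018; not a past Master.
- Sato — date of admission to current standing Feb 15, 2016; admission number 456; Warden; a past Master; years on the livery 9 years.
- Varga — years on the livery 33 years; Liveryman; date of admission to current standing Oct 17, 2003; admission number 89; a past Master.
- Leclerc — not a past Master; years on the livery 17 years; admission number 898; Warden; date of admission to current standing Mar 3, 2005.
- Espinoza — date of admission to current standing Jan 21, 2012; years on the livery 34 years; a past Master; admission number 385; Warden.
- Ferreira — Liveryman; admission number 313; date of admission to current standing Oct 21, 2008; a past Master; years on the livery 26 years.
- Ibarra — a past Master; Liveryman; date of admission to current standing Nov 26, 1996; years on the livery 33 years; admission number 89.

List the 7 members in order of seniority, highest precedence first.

By standing in the guild: Leclerc, Sato, Eriksen and Espinoza (Warden); then Ibarra, Varga and Ferreira (Liveryman).
Among Leclerc, Sato, Eriksen and Espinoza, by admission number (higher first) (reversed rule for this group): Leclerc (898) before Sato and Eriksen (456) before Espinoza (385).
Sato and Eriksen both have years on the livery 9 years, so the next rule applies.
Among Sato and Eriksen, by date of admission to current standing (earlier first): Sato (Feb 15, 2016) before Eriksen (Dec 23, 2018).
Among Ibarra, Varga and Ferreira, by admission number (lower first): Ibarra and Varga (89) before Ferreira (313).
Ibarra and Varga both have years on the livery 33 years, so the next rule applies.
Among Ibarra and Varga, by date of admission to current standing (earlier first): Ibarra (Nov 26, 1996) before Varga (Oct 17, 2003).
Full order: Leclerc, Sato, Eriksen, Espinoza, Ibarra, Varga, Ferreira.

Leclerc, Sato, Eriksen, Espinoza, Ibarra, Varga, Ferreira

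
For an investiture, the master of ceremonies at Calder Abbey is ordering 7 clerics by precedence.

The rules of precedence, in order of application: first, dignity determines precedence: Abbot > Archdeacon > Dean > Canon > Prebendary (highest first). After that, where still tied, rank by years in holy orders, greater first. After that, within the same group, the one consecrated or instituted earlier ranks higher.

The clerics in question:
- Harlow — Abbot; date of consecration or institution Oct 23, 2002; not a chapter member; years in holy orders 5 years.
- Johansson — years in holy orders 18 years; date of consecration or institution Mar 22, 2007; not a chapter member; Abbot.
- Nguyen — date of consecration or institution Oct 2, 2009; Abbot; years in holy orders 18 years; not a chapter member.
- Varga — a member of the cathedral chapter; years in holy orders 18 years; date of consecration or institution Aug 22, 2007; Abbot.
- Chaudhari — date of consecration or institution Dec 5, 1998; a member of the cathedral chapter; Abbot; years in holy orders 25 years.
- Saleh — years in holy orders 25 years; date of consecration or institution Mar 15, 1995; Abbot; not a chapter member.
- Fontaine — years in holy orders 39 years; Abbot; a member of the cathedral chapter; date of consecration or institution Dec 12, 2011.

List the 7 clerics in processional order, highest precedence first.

By dignity: Fontaine, Saleh, Chaudhari, Johansson, Varga, Nguyen and Harlow (Abbot).
Among Fontaine, Saleh, Chaudhari, Johansson, Varga, Nguyen and Harlow, by years in holy orders (higher first): Fontaine (39 years) before Saleh and Chaudhari (25 years) before Johansson, Varga and Nguyen (18 years) before Harlow (5 years).
Among Saleh and Chaudhari, by date of consecration or institution (earlier first): Saleh (Mar 15, 1995) before Chaudhari (Dec 5, 1998).
Among Johansson, Varga and Nguyen, by date of consecration or institution (earlier first): Johansson (Mar 22, 2007) before Varga (Aug 22, 2007) before Nguyen (Oct 2, 2009).
Full order: Fontaine, Saleh, Chaudhari, Johansson, Varga, Nguyen, Harlow.

Fontaine, Saleh, Chaudhari, Johansson, Varga, Nguyen, Harlow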